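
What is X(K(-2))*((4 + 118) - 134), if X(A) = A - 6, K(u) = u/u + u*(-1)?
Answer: 36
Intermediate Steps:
K(u) = 1 - u
X(A) = -6 + A
X(K(-2))*((4 + 118) - 134) = (-6 + (1 - 1*(-2)))*((4 + 118) - 134) = (-6 + (1 + 2))*(122 - 134) = (-6 + 3)*(-12) = -3*(-12) = 36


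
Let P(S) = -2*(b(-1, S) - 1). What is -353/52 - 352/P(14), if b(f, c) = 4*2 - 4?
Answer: 8093/156 ≈ 51.878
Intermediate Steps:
b(f, c) = 4 (b(f, c) = 8 - 4 = 4)
P(S) = -6 (P(S) = -2*(4 - 1) = -2*3 = -6)
-353/52 - 352/P(14) = -353/52 - 352/(-6) = -353*1/52 - 352*(-⅙) = -353/52 + 176/3 = 8093/156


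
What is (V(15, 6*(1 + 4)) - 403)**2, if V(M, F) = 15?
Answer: 150544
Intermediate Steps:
(V(15, 6*(1 + 4)) - 403)**2 = (15 - 403)**2 = (-388)**2 = 150544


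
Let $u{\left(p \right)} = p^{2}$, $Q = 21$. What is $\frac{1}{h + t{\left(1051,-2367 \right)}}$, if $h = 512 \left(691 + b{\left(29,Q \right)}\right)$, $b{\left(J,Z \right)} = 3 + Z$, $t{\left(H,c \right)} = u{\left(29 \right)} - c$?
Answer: $\frac{1}{369288} \approx 2.7079 \cdot 10^{-6}$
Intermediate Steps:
$t{\left(H,c \right)} = 841 - c$ ($t{\left(H,c \right)} = 29^{2} - c = 841 - c$)
$h = 366080$ ($h = 512 \left(691 + \left(3 + 21\right)\right) = 512 \left(691 + 24\right) = 512 \cdot 715 = 366080$)
$\frac{1}{h + t{\left(1051,-2367 \right)}} = \frac{1}{366080 + \left(841 - -2367\right)} = \frac{1}{366080 + \left(841 + 2367\right)} = \frac{1}{366080 + 3208} = \frac{1}{369288}$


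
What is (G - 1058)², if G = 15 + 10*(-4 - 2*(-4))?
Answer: 1006009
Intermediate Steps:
G = 55 (G = 15 + 10*(-4 + 8) = 15 + 10*4 = 15 + 40 = 55)
(G - 1058)² = (55 - 1058)² = (-1003)² = 1006009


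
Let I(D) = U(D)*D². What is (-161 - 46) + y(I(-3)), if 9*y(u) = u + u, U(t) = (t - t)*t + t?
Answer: -213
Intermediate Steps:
U(t) = t (U(t) = 0*t + t = 0 + t = t)
I(D) = D³ (I(D) = D*D² = D³)
y(u) = 2*u/9 (y(u) = (u + u)/9 = (2*u)/9 = 2*u/9)
(-161 - 46) + y(I(-3)) = (-161 - 46) + (2/9)*(-3)³ = -207 + (2/9)*(-27) = -207 - 6 = -213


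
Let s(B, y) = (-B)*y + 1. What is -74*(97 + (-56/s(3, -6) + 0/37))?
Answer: -132238/19 ≈ -6959.9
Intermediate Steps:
s(B, y) = 1 - B*y (s(B, y) = -B*y + 1 = 1 - B*y)
-74*(97 + (-56/s(3, -6) + 0/37)) = -74*(97 + (-56/(1 - 1*3*(-6)) + 0/37)) = -74*(97 + (-56/(1 + 18) + 0*(1/37))) = -74*(97 + (-56/19 + 0)) = -74*(97 - 56/19) = -74*1787/19 = -132238/19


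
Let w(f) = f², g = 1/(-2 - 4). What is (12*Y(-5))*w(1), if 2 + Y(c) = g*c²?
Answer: -74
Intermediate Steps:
g = -⅙ (g = 1/(-6) = -⅙ ≈ -0.16667)
Y(c) = -2 - c²/6
(12*Y(-5))*w(1) = (12*(-2 - ⅙*(-5)²))*1² = (12*(-2 - ⅙*25))*1 = (12*(-2 - 25/6))*1 = (12*(-37/6))*1 = -74*1 = -74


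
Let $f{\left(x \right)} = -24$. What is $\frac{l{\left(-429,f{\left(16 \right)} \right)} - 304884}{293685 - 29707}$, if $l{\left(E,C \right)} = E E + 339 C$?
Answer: $- \frac{128979}{263978} \approx -0.4886$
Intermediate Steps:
$l{\left(E,C \right)} = E^{2} + 339 C$
$\frac{l{\left(-429,f{\left(16 \right)} \right)} - 304884}{293685 - 29707} = \frac{\left(\left(-429\right)^{2} + 339 \left(-24\right)\right) - 304884}{293685 - 29707} = \frac{\left(184041 - 8136\right) - 304884}{263978} = \left(175905 - 304884\right) \frac{1}{263978} = \left(-128979\right) \frac{1}{263978} = - \frac{128979}{263978}$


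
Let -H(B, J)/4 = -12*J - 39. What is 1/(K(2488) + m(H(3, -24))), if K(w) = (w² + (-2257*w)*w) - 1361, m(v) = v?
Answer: -1/13964967221 ≈ -7.1608e-11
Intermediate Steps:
H(B, J) = 156 + 48*J (H(B, J) = -4*(-12*J - 39) = -4*(-39 - 12*J) = 156 + 48*J)
K(w) = -1361 - 2256*w² (K(w) = (w² - 2257*w²) - 1361 = -2256*w² - 1361 = -1361 - 2256*w²)
1/(K(2488) + m(H(3, -24))) = 1/((-1361 - 2256*2488²) + (156 + 48*(-24))) = 1/((-1361 - 2256*6190144) + (156 - 1152)) = 1/((-1361 - 13964964864) - 996) = 1/(-13964966225 - 996) = 1/(-13964967221) = -1/13964967221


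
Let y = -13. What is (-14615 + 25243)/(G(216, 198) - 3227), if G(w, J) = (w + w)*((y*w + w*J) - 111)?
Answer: 10628/17211541 ≈ 0.00061749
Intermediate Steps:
G(w, J) = 2*w*(-111 - 13*w + J*w) (G(w, J) = (w + w)*((-13*w + w*J) - 111) = (2*w)*((-13*w + J*w) - 111) = (2*w)*(-111 - 13*w + J*w) = 2*w*(-111 - 13*w + J*w))
(-14615 + 25243)/(G(216, 198) - 3227) = (-14615 + 25243)/(2*216*(-111 - 13*216 + 198*216) - 3227) = 10628/(2*216*(-111 - 2808 + 42768) - 3227) = 10628/(2*216*39849 - 3227) = 10628/(17214768 - 3227) = 10628/17211541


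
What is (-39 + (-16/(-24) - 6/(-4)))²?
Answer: 48841/36 ≈ 1356.7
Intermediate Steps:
(-39 + (-16/(-24) - 6/(-4)))² = (-39 + (-16*(-1/24) - 6*(-¼)))² = (-39 + (⅔ + 3/2))² = (-39 + 13/6)² = (-221/6)² = 48841/36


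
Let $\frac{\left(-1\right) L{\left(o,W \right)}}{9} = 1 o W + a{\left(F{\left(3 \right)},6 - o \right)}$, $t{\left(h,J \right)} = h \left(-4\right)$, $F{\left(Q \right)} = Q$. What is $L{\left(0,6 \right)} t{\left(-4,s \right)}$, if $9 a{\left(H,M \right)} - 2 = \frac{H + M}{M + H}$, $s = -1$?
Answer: $-48$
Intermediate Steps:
$a{\left(H,M \right)} = \frac{1}{3}$ ($a{\left(H,M \right)} = \frac{2}{9} + \frac{\left(H + M\right) \frac{1}{M + H}}{9} = \frac{2}{9} + \frac{\left(H + M\right) \frac{1}{H + M}}{9} = \frac{2}{9} + \frac{1}{9} \cdot 1 = \frac{2}{9} + \frac{1}{9} = \frac{1}{3}$)
$t{\left(h,J \right)} = - 4 h$
$L{\left(o,W \right)} = -3 - 9 W o$ ($L{\left(o,W \right)} = - 9 \left(1 o W + \frac{1}{3}\right) = - 9 \left(o W + \frac{1}{3}\right) = - 9 \left(W o + \frac{1}{3}\right) = - 9 \left(\frac{1}{3} + W o\right) = -3 - 9 W o$)
$L{\left(0,6 \right)} t{\left(-4,s \right)} = \left(-3 - 54 \cdot 0\right) \left(\left(-4\right) \left(-4\right)\right) = \left(-3 + 0\right) 16 = \left(-3\right) 16 = -48$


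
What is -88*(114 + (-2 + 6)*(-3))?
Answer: -8976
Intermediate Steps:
-88*(114 + (-2 + 6)*(-3)) = -88*(114 + 4*(-3)) = -88*(114 - 12) = -88*102 = -8976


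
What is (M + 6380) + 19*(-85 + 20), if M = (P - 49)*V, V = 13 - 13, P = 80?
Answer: 5145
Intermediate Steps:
V = 0
M = 0 (M = (80 - 49)*0 = 31*0 = 0)
(M + 6380) + 19*(-85 + 20) = (0 + 6380) + 19*(-85 + 20) = 6380 + 19*(-65) = 6380 - 1235 = 5145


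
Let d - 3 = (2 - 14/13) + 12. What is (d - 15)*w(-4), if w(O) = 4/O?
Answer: -12/13 ≈ -0.92308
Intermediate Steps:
d = 207/13 (d = 3 + ((2 - 14/13) + 12) = 3 + (12/13 + 12) = 3 + 168/13 = 207/13 ≈ 15.923)
(d - 15)*w(-4) = (207/13 - 15)*(4/(-4)) = 12*(4*(-¼))/13 = (12/13)*(-1) = -12/13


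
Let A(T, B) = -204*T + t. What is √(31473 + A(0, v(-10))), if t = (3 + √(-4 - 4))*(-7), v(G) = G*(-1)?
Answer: √(31452 - 14*I*√2) ≈ 177.35 - 0.0558*I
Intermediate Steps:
v(G) = -G
t = -21 - 14*I*√2 (t = (3 + √(-8))*(-7) = (3 + 2*I*√2)*(-7) = -21 - 14*I*√2 ≈ -21.0 - 19.799*I)
A(T, B) = -21 - 204*T - 14*I*√2 (A(T, B) = -204*T + (-21 - 14*I*√2) = -21 - 204*T - 14*I*√2)
√(31473 + A(0, v(-10))) = √(31473 + (-21 - 204*0 - 14*I*√2)) = √(31473 + (-21 + 0 - 14*I*√2)) = √(31473 + (-21 - 14*I*√2)) = √(31452 - 14*I*√2)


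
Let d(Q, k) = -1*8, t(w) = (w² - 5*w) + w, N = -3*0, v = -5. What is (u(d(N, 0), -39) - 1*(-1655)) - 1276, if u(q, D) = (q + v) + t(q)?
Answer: 462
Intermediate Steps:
N = 0
t(w) = w² - 4*w
d(Q, k) = -8
u(q, D) = -5 + q + q*(-4 + q) (u(q, D) = (q - 5) + q*(-4 + q) = (-5 + q) + q*(-4 + q) = -5 + q + q*(-4 + q))
(u(d(N, 0), -39) - 1*(-1655)) - 1276 = ((-5 - 8 - 8*(-4 - 8)) - 1*(-1655)) - 1276 = ((-5 - 8 - 8*(-12)) + 1655) - 1276 = ((-5 - 8 + 96) + 1655) - 1276 = (83 + 1655) - 1276 = 1738 - 1276 = 462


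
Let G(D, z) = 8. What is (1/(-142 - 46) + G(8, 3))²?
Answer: 2259009/35344 ≈ 63.915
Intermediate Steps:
(1/(-142 - 46) + G(8, 3))² = (1/(-142 - 46) + 8)² = (1/(-188) + 8)² = (-1/188 + 8)² = (1503/188)² = 2259009/35344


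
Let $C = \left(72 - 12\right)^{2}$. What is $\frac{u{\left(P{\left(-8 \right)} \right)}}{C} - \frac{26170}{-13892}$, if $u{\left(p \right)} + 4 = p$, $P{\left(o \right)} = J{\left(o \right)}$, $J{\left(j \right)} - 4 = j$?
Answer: $\frac{1470326}{781425} \approx 1.8816$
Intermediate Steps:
$C = 3600$ ($C = 60^{2} = 3600$)
$J{\left(j \right)} = 4 + j$
$P{\left(o \right)} = 4 + o$
$u{\left(p \right)} = -4 + p$
$\frac{u{\left(P{\left(-8 \right)} \right)}}{C} - \frac{26170}{-13892} = \frac{-4 + \left(4 - 8\right)}{3600} - \frac{26170}{-13892} = \left(-4 - 4\right) \frac{1}{3600} - - \frac{13085}{6946} = \left(-8\right) \frac{1}{3600} + \frac{13085}{6946} = - \frac{1}{450} + \frac{13085}{6946} = \frac{1470326}{781425}$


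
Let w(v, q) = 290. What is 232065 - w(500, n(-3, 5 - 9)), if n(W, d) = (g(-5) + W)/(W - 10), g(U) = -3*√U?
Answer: 231775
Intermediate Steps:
n(W, d) = (W - 3*I*√5)/(-10 + W) (n(W, d) = (-3*I*√5 + W)/(W - 10) = (-3*I*√5 + W)/(-10 + W) = (W - 3*I*√5)/(-10 + W))
232065 - w(500, n(-3, 5 - 9)) = 232065 - 1*290 = 232065 - 290 = 231775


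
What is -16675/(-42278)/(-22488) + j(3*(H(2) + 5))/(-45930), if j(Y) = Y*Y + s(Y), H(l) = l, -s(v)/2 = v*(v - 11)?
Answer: -3455263949/7277973367920 ≈ -0.00047476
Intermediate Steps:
s(v) = -2*v*(-11 + v) (s(v) = -2*v*(v - 11) = -2*v*(-11 + v))
j(Y) = Y² + 2*Y*(11 - Y) (j(Y) = Y*Y + 2*Y*(11 - Y) = Y² + 2*Y*(11 - Y))
-16675/(-42278)/(-22488) + j(3*(H(2) + 5))/(-45930) = -16675/(-42278)/(-22488) + ((3*(2 + 5))*(22 - 3*(2 + 5)))/(-45930) = -16675*(-1/42278)*(-1/22488) + ((3*7)*(22 - 3*7))*(-1/45930) = (16675/42278)*(-1/22488) + (21*(22 - 1*21))*(-1/45930) = -16675/950747664 + (21*(22 - 21))*(-1/45930) = -16675/950747664 + (21*1)*(-1/45930) = -16675/950747664 + 21*(-1/45930) = -16675/950747664 - 7/15310 = -3455263949/7277973367920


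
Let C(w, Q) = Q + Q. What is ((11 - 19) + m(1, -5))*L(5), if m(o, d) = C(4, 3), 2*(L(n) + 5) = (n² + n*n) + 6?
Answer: -46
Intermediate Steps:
L(n) = -2 + n² (L(n) = -5 + ((n² + n*n) + 6)/2 = -5 + ((n² + n²) + 6)/2 = -5 + (2*n² + 6)/2 = -5 + (6 + 2*n²)/2 = -5 + (3 + n²) = -2 + n²)
C(w, Q) = 2*Q
m(o, d) = 6 (m(o, d) = 2*3 = 6)
((11 - 19) + m(1, -5))*L(5) = ((11 - 19) + 6)*(-2 + 5²) = (-8 + 6)*(-2 + 25) = -2*23 = -46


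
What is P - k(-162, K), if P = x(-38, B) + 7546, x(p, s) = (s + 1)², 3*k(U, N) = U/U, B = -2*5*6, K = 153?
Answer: 33080/3 ≈ 11027.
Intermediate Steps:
B = -60 (B = -10*6 = -60)
k(U, N) = ⅓ (k(U, N) = (U/U)/3 = (⅓)*1 = ⅓)
x(p, s) = (1 + s)²
P = 11027 (P = (1 - 60)² + 7546 = (-59)² + 7546 = 3481 + 7546 = 11027)
P - k(-162, K) = 11027 - 1*⅓ = 11027 - ⅓ = 33080/3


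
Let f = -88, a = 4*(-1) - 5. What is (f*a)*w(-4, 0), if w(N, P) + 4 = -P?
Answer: -3168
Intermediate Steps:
a = -9 (a = -4 - 5 = -9)
w(N, P) = -4 - P
(f*a)*w(-4, 0) = (-88*(-9))*(-4 - 1*0) = 792*(-4 + 0) = 792*(-4) = -3168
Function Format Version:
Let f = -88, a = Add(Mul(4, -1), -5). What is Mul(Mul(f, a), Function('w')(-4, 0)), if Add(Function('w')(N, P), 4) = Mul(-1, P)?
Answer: -3168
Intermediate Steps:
a = -9 (a = Add(-4, -5) = -9)
Function('w')(N, P) = Add(-4, Mul(-1, P))
Mul(Mul(f, a), Function('w')(-4, 0)) = Mul(Mul(-88, -9), Add(-4, Mul(-1, 0))) = Mul(792, Add(-4, 0)) = Mul(792, -4) = -3168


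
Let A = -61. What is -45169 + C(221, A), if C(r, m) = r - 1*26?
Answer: -44974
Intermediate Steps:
C(r, m) = -26 + r (C(r, m) = r - 26 = -26 + r)
-45169 + C(221, A) = -45169 + (-26 + 221) = -45169 + 195 = -44974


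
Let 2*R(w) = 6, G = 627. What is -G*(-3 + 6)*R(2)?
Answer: -5643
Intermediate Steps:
R(w) = 3 (R(w) = (½)*6 = 3)
-G*(-3 + 6)*R(2) = -627*(-3 + 6)*3 = -627*3*3 = -627*9 = -1*5643 = -5643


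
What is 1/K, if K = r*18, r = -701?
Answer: -1/12618 ≈ -7.9252e-5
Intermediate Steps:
K = -12618 (K = -701*18 = -12618)
1/K = 1/(-12618) = -1/12618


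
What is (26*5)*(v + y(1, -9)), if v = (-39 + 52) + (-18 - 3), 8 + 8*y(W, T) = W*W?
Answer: -4615/4 ≈ -1153.8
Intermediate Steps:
y(W, T) = -1 + W²/8 (y(W, T) = -1 + (W*W)/8 = -1 + W²/8)
v = -8 (v = 13 - 21 = -8)
(26*5)*(v + y(1, -9)) = (26*5)*(-8 + (-1 + (⅛)*1²)) = 130*(-8 + (-1 + (⅛)*1)) = 130*(-8 + (-1 + ⅛)) = 130*(-8 - 7/8) = 130*(-71/8) = -4615/4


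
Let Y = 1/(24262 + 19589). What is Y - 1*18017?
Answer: -790063466/43851 ≈ -18017.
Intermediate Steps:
Y = 1/43851 ≈ 2.2804e-5
Y - 1*18017 = 1/43851 - 1*18017 = 1/43851 - 18017 = -790063466/43851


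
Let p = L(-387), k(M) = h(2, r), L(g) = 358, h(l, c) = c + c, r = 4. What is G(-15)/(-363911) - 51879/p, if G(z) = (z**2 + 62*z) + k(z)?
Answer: -18879089243/130280138 ≈ -144.91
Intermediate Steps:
h(l, c) = 2*c
k(M) = 8 (k(M) = 2*4 = 8)
G(z) = 8 + z**2 + 62*z (G(z) = (z**2 + 62*z) + 8 = 8 + z**2 + 62*z)
p = 358
G(-15)/(-363911) - 51879/p = (8 + (-15)**2 + 62*(-15))/(-363911) - 51879/358 = (8 + 225 - 930)*(-1/363911) - 51879*1/358 = -697*(-1/363911) - 51879/358 = 697/363911 - 51879/358 = -18879089243/130280138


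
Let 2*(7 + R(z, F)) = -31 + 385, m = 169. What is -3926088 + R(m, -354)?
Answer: -3925918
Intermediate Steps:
R(z, F) = 170 (R(z, F) = -7 + (-31 + 385)/2 = -7 + (1/2)*354 = -7 + 177 = 170)
-3926088 + R(m, -354) = -3926088 + 170 = -3925918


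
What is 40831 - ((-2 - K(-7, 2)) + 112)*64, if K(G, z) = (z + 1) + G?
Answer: 33535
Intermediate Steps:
K(G, z) = 1 + G + z (K(G, z) = (1 + z) + G = 1 + G + z)
40831 - ((-2 - K(-7, 2)) + 112)*64 = 40831 - ((-2 - (1 - 7 + 2)) + 112)*64 = 40831 - ((-2 - 1*(-4)) + 112)*64 = 40831 - ((-2 + 4) + 112)*64 = 40831 - (2 + 112)*64 = 40831 - 114*64 = 40831 - 1*7296 = 40831 - 7296 = 33535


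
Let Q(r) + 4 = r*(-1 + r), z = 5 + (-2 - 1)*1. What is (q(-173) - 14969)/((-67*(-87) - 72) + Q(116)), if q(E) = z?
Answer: -14967/19093 ≈ -0.78390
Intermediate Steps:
z = 2 (z = 5 - 3*1 = 5 - 3 = 2)
q(E) = 2
Q(r) = -4 + r*(-1 + r)
(q(-173) - 14969)/((-67*(-87) - 72) + Q(116)) = (2 - 14969)/((-67*(-87) - 72) + (-4 + 116² - 1*116)) = -14967/((5829 - 72) + (-4 + 13456 - 116)) = -14967/(5757 + 13336) = -14967/19093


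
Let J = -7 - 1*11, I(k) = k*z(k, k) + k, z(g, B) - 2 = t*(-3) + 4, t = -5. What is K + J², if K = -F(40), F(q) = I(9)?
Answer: 126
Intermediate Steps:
z(g, B) = 21 (z(g, B) = 2 + (-5*(-3) + 4) = 2 + (15 + 4) = 2 + 19 = 21)
I(k) = 22*k (I(k) = k*21 + k = 21*k + k = 22*k)
J = -18 (J = -7 - 11 = -18)
F(q) = 198 (F(q) = 22*9 = 198)
K = -198 (K = -1*198 = -198)
K + J² = -198 + (-18)² = -198 + 324 = 126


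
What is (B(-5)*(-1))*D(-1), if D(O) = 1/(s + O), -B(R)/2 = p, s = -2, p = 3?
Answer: -2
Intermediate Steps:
B(R) = -6 (B(R) = -2*3 = -6)
D(O) = 1/(-2 + O)
(B(-5)*(-1))*D(-1) = (-6*(-1))/(-2 - 1) = 6/(-3) = 6*(-1/3) = -2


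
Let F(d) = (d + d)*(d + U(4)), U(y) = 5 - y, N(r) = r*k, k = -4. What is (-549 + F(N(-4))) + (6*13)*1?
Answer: 73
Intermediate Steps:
N(r) = -4*r (N(r) = r*(-4) = -4*r)
F(d) = 2*d*(1 + d) (F(d) = (d + d)*(d + (5 - 1*4)) = (2*d)*(d + (5 - 4)) = (2*d)*(d + 1) = (2*d)*(1 + d) = 2*d*(1 + d))
(-549 + F(N(-4))) + (6*13)*1 = (-549 + 2*(-4*(-4))*(1 - 4*(-4))) + (6*13)*1 = (-549 + 2*16*(1 + 16)) + 78*1 = (-549 + 2*16*17) + 78 = (-549 + 544) + 78 = -5 + 78 = 73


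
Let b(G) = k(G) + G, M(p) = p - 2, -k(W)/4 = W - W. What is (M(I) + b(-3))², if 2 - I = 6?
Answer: 81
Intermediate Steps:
I = -4 (I = 2 - 1*6 = 2 - 6 = -4)
k(W) = 0 (k(W) = -4*(W - W) = -4*0 = 0)
M(p) = -2 + p
b(G) = G (b(G) = 0 + G = G)
(M(I) + b(-3))² = ((-2 - 4) - 3)² = (-6 - 3)² = (-9)² = 81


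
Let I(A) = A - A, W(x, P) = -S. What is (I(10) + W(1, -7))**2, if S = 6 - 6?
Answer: 0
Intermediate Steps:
S = 0
W(x, P) = 0 (W(x, P) = -1*0 = 0)
I(A) = 0
(I(10) + W(1, -7))**2 = (0 + 0)**2 = 0**2 = 0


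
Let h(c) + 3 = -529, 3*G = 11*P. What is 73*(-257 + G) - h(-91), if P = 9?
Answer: -15820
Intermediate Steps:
G = 33 (G = (11*9)/3 = (⅓)*99 = 33)
h(c) = -532 (h(c) = -3 - 529 = -532)
73*(-257 + G) - h(-91) = 73*(-257 + 33) - 1*(-532) = 73*(-224) + 532 = -16352 + 532 = -15820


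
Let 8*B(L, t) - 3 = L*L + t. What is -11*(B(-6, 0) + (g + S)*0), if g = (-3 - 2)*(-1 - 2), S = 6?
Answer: -429/8 ≈ -53.625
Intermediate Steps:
g = 15 (g = -5*(-3) = 15)
B(L, t) = 3/8 + t/8 + L²/8 (B(L, t) = 3/8 + (L*L + t)/8 = 3/8 + (L² + t)/8 = 3/8 + (t + L²)/8 = 3/8 + (t/8 + L²/8) = 3/8 + t/8 + L²/8)
-11*(B(-6, 0) + (g + S)*0) = -11*((3/8 + (⅛)*0 + (⅛)*(-6)²) + (15 + 6)*0) = -11*((3/8 + 0 + (⅛)*36) + 21*0) = -11*((3/8 + 0 + 9/2) + 0) = -11*(39/8 + 0) = -11*39/8 = -429/8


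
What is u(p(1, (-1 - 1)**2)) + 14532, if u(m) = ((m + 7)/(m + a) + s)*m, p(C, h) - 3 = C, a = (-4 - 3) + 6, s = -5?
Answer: 43580/3 ≈ 14527.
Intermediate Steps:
a = -1 (a = -7 + 6 = -1)
p(C, h) = 3 + C
u(m) = m*(-5 + (7 + m)/(-1 + m)) (u(m) = ((m + 7)/(m - 1) - 5)*m = ((7 + m)/(-1 + m) - 5)*m = (-5 + (7 + m)/(-1 + m))*m = m*(-5 + (7 + m)/(-1 + m)))
u(p(1, (-1 - 1)**2)) + 14532 = 4*(3 + 1)*(3 - (3 + 1))/(-1 + (3 + 1)) + 14532 = 4*4*(3 - 1*4)/(-1 + 4) + 14532 = 4*4*(3 - 4)/3 + 14532 = 4*4*(1/3)*(-1) + 14532 = -16/3 + 14532 = 43580/3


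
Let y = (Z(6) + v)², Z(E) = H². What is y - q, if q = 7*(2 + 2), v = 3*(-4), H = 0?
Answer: 116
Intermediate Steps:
Z(E) = 0 (Z(E) = 0² = 0)
v = -12
y = 144 (y = (0 - 12)² = (-12)² = 144)
q = 28 (q = 7*4 = 28)
y - q = 144 - 1*28 = 144 - 28 = 116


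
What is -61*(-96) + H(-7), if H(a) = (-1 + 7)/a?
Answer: 40986/7 ≈ 5855.1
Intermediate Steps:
H(a) = 6/a
-61*(-96) + H(-7) = -61*(-96) + 6/(-7) = 5856 + 6*(-⅐) = 5856 - 6/7 = 40986/7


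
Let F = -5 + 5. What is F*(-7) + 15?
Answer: 15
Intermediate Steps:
F = 0
F*(-7) + 15 = 0*(-7) + 15 = 0 + 15 = 15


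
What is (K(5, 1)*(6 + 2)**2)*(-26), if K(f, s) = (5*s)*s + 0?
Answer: -8320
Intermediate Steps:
K(f, s) = 5*s**2 (K(f, s) = 5*s**2 + 0 = 5*s**2)
(K(5, 1)*(6 + 2)**2)*(-26) = ((5*1**2)*(6 + 2)**2)*(-26) = ((5*1)*8**2)*(-26) = (5*64)*(-26) = 320*(-26) = -8320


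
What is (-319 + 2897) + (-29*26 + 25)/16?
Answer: 40519/16 ≈ 2532.4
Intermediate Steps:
(-319 + 2897) + (-29*26 + 25)/16 = 2578 + (-754 + 25)*(1/16) = 2578 - 729*1/16 = 2578 - 729/16 = 40519/16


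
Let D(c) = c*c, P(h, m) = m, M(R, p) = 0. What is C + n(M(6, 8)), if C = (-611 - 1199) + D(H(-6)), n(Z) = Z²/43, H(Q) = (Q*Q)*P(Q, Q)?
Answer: 44846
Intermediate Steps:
H(Q) = Q³ (H(Q) = (Q*Q)*Q = Q²*Q = Q³)
n(Z) = Z²/43 (n(Z) = Z²*(1/43) = Z²/43)
D(c) = c²
C = 44846 (C = (-611 - 1199) + ((-6)³)² = -1810 + (-216)² = -1810 + 46656 = 44846)
C + n(M(6, 8)) = 44846 + (1/43)*0² = 44846 + (1/43)*0 = 44846 + 0 = 44846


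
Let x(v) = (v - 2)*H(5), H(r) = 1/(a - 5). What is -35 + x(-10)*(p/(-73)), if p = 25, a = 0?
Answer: -2615/73 ≈ -35.822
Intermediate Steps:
H(r) = -⅕ (H(r) = 1/(0 - 5) = 1/(-5) = -⅕)
x(v) = ⅖ - v/5 (x(v) = (v - 2)*(-⅕) = (-2 + v)*(-⅕) = ⅖ - v/5)
-35 + x(-10)*(p/(-73)) = -35 + (⅖ - ⅕*(-10))*(25/(-73)) = -35 + (⅖ + 2)*(25*(-1/73)) = -35 + (12/5)*(-25/73) = -35 - 60/73 = -2615/73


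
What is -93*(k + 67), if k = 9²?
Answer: -13764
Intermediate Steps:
k = 81
-93*(k + 67) = -93*(81 + 67) = -93*148 = -13764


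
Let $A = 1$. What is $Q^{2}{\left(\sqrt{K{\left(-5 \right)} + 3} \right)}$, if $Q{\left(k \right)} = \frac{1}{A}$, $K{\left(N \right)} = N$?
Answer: $1$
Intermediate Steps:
$Q{\left(k \right)} = 1$ ($Q{\left(k \right)} = 1^{-1} = 1$)
$Q^{2}{\left(\sqrt{K{\left(-5 \right)} + 3} \right)} = 1^{2} = 1$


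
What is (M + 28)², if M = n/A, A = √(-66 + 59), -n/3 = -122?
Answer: -128468/7 - 2928*I*√7 ≈ -18353.0 - 7746.8*I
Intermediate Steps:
n = 366 (n = -3*(-122) = 366)
A = I*√7 (A = √(-7) = I*√7 ≈ 2.6458*I)
M = -366*I*√7/7 (M = 366/((I*√7)) = 366*(-I*√7/7) = -366*I*√7/7 ≈ -138.33*I)
(M + 28)² = (-366*I*√7/7 + 28)² = (28 - 366*I*√7/7)²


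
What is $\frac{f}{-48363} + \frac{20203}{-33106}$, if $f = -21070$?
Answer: $- \frac{5704781}{32675622} \approx -0.17459$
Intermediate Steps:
$\frac{f}{-48363} + \frac{20203}{-33106} = - \frac{21070}{-48363} + \frac{20203}{-33106} = \left(-21070\right) \left(- \frac{1}{48363}\right) + 20203 \left(- \frac{1}{33106}\right) = \frac{430}{987} - \frac{20203}{33106} = - \frac{5704781}{32675622}$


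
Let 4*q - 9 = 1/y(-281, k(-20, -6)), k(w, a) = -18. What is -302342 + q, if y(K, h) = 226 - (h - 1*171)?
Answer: -125470996/415 ≈ -3.0234e+5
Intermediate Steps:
y(K, h) = 397 - h (y(K, h) = 226 - (h - 171) = 226 - (-171 + h) = 226 + (171 - h) = 397 - h)
q = 934/415 (q = 9/4 + 1/(4*(397 - 1*(-18))) = 9/4 + 1/(4*(397 + 18)) = 9/4 + (¼)/415 = 9/4 + (¼)*(1/415) = 9/4 + 1/1660 = 934/415 ≈ 2.2506)
-302342 + q = -302342 + 934/415 = -125470996/415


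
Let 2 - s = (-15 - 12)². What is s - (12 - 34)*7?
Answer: -573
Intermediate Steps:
s = -727 (s = 2 - (-15 - 12)² = 2 - 1*(-27)² = 2 - 1*729 = 2 - 729 = -727)
s - (12 - 34)*7 = -727 - (12 - 34)*7 = -727 - (-22)*7 = -727 - 1*(-154) = -727 + 154 = -573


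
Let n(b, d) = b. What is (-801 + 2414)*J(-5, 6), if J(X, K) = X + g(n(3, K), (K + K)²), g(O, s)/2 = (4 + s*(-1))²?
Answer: 63221535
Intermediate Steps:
g(O, s) = 2*(4 - s)² (g(O, s) = 2*(4 + s*(-1))² = 2*(4 - s)²)
J(X, K) = X + 2*(-4 + 4*K²)² (J(X, K) = X + 2*(-4 + (K + K)²)² = X + 2*(-4 + (2*K)²)² = X + 2*(-4 + 4*K²)²)
(-801 + 2414)*J(-5, 6) = (-801 + 2414)*(-5 + 32*(-1 + 6²)²) = 1613*(-5 + 32*(-1 + 36)²) = 1613*(-5 + 32*35²) = 1613*(-5 + 32*1225) = 1613*(-5 + 39200) = 1613*39195 = 63221535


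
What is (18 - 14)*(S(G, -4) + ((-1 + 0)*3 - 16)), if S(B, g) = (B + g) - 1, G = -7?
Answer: -124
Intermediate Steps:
S(B, g) = -1 + B + g
(18 - 14)*(S(G, -4) + ((-1 + 0)*3 - 16)) = (18 - 14)*((-1 - 7 - 4) + ((-1 + 0)*3 - 16)) = 4*(-12 + (-1*3 - 16)) = 4*(-12 + (-3 - 16)) = 4*(-12 - 19) = 4*(-31) = -124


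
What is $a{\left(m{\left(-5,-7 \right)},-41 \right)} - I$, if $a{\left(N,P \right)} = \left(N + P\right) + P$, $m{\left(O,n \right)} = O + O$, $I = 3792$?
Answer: $-3884$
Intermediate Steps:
$m{\left(O,n \right)} = 2 O$
$a{\left(N,P \right)} = N + 2 P$
$a{\left(m{\left(-5,-7 \right)},-41 \right)} - I = \left(2 \left(-5\right) + 2 \left(-41\right)\right) - 3792 = \left(-10 - 82\right) - 3792 = -92 - 3792 = -3884$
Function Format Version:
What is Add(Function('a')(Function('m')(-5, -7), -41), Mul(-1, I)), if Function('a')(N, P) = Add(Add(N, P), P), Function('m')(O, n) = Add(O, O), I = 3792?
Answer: -3884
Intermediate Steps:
Function('m')(O, n) = Mul(2, O)
Function('a')(N, P) = Add(N, Mul(2, P))
Add(Function('a')(Function('m')(-5, -7), -41), Mul(-1, I)) = Add(Add(Mul(2, -5), Mul(2, -41)), Mul(-1, 3792)) = Add(Add(-10, -82), -3792) = Add(-92, -3792) = -3884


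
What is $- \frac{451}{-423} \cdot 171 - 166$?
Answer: $\frac{767}{47} \approx 16.319$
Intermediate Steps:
$- \frac{451}{-423} \cdot 171 - 166 = \left(-451\right) \left(- \frac{1}{423}\right) 171 - 166 = \frac{451}{423} \cdot 171 - 166 = \frac{8569}{47} - 166 = \frac{767}{47}$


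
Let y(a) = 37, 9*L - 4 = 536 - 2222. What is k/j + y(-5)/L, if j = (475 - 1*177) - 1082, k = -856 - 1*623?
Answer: 1113303/659344 ≈ 1.6885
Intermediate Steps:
L = -1682/9 (L = 4/9 + (536 - 2222)/9 = 4/9 + (⅑)*(-1686) = 4/9 - 562/3 = -1682/9 ≈ -186.89)
k = -1479 (k = -856 - 623 = -1479)
j = -784 (j = (475 - 177) - 1082 = 298 - 1082 = -784)
k/j + y(-5)/L = -1479/(-784) + 37/(-1682/9) = -1479*(-1/784) + 37*(-9/1682) = 1479/784 - 333/1682 = 1113303/659344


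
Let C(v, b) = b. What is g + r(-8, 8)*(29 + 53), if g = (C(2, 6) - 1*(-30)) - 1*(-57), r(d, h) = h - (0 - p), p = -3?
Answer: 503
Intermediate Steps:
r(d, h) = -3 + h (r(d, h) = h - (0 - 1*(-3)) = h - (0 + 3) = h - 1*3 = h - 3 = -3 + h)
g = 93 (g = (6 - 1*(-30)) - 1*(-57) = (6 + 30) + 57 = 36 + 57 = 93)
g + r(-8, 8)*(29 + 53) = 93 + (-3 + 8)*(29 + 53) = 93 + 5*82 = 93 + 410 = 503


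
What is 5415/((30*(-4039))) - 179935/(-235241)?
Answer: 1368592929/1900276798 ≈ 0.72021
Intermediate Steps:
5415/((30*(-4039))) - 179935/(-235241) = 5415/(-121170) - 179935*(-1/235241) = 5415*(-1/121170) + 179935/235241 = -361/8078 + 179935/235241 = 1368592929/1900276798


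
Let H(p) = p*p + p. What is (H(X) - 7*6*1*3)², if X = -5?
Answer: 11236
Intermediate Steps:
H(p) = p + p² (H(p) = p² + p = p + p²)
(H(X) - 7*6*1*3)² = (-5*(1 - 5) - 7*6*1*3)² = (-5*(-4) - 42*3)² = (20 - 7*18)² = (20 - 126)² = (-106)² = 11236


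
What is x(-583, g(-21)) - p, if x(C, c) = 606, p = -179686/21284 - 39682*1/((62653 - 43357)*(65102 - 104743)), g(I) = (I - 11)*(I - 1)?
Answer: 1250420910642719/2035050334128 ≈ 614.44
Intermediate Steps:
g(I) = (-1 + I)*(-11 + I) (g(I) = (-11 + I)*(-1 + I) = (-1 + I)*(-11 + I))
p = -17180408161151/2035050334128 (p = -179686*1/21284 - 39682/(19296*(-39641)) = -89843/10642 - 39682/(-764912736) = -89843/10642 - 39682*(-1/764912736) = -89843/10642 + 19841/382456368 = -17180408161151/2035050334128 ≈ -8.4422)
x(-583, g(-21)) - p = 606 - 1*(-17180408161151/2035050334128) = 606 + 17180408161151/2035050334128 = 1250420910642719/2035050334128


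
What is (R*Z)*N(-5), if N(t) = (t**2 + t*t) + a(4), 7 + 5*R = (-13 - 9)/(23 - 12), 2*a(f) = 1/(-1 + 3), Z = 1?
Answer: -1809/20 ≈ -90.450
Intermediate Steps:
a(f) = 1/4 (a(f) = 1/(2*(-1 + 3)) = (1/2)/2 = (1/2)*(1/2) = 1/4)
R = -9/5 (R = -7/5 + ((-13 - 9)/(23 - 12))/5 = -7/5 + (-22/11)/5 = -7/5 + (-22*1/11)/5 = -7/5 + (1/5)*(-2) = -7/5 - 2/5 = -9/5 ≈ -1.8000)
N(t) = 1/4 + 2*t**2 (N(t) = (t**2 + t*t) + 1/4 = (t**2 + t**2) + 1/4 = 2*t**2 + 1/4 = 1/4 + 2*t**2)
(R*Z)*N(-5) = (-9/5*1)*(1/4 + 2*(-5)**2) = -9*(1/4 + 2*25)/5 = -9*(1/4 + 50)/5 = -9/5*201/4 = -1809/20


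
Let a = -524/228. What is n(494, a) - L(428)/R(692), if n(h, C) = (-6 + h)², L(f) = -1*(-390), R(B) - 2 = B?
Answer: 82635773/347 ≈ 2.3814e+5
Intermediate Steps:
R(B) = 2 + B
L(f) = 390
a = -131/57 (a = -524*1/228 = -131/57 ≈ -2.2982)
n(494, a) - L(428)/R(692) = (-6 + 494)² - 390/(2 + 692) = 488² - 390/694 = 238144 - 390/694 = 238144 - 1*195/347 = 238144 - 195/347 = 82635773/347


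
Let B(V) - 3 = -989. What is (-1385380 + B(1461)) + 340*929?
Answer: -1070506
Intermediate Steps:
B(V) = -986 (B(V) = 3 - 989 = -986)
(-1385380 + B(1461)) + 340*929 = (-1385380 - 986) + 340*929 = -1386366 + 315860 = -1070506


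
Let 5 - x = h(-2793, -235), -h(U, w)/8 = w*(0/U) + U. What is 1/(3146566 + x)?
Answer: 1/3124227 ≈ 3.2008e-7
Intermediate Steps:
h(U, w) = -8*U (h(U, w) = -8*(w*(0/U) + U) = -8*(w*0 + U) = -8*(0 + U) = -8*U)
x = -22339 (x = 5 - (-8)*(-2793) = 5 - 1*22344 = 5 - 22344 = -22339)
1/(3146566 + x) = 1/(3146566 - 22339) = 1/3124227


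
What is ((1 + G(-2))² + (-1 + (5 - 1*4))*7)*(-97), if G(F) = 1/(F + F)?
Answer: -873/16 ≈ -54.563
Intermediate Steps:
G(F) = 1/(2*F)
((1 + G(-2))² + (-1 + (5 - 1*4))*7)*(-97) = ((1 + (½)/(-2))² + (-1 + (5 - 1*4))*7)*(-97) = ((1 + (½)*(-½))² + (-1 + (5 - 4))*7)*(-97) = ((1 - ¼)² + (-1 + 1)*7)*(-97) = ((¾)² + 0*7)*(-97) = (9/16 + 0)*(-97) = (9/16)*(-97) = -873/16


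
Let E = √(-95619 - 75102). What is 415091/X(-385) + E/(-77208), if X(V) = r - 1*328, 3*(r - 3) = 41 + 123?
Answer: -1245273/811 - I*√18969/25736 ≈ -1535.5 - 0.0053516*I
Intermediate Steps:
r = 173/3 (r = 3 + (41 + 123)/3 = 3 + (⅓)*164 = 3 + 164/3 = 173/3 ≈ 57.667)
E = 3*I*√18969 (E = √(-170721) = 3*I*√18969 ≈ 413.18*I)
X(V) = -811/3 (X(V) = 173/3 - 1*328 = 173/3 - 328 = -811/3)
415091/X(-385) + E/(-77208) = 415091/(-811/3) + (3*I*√18969)/(-77208) = 415091*(-3/811) + (3*I*√18969)*(-1/77208) = -1245273/811 - I*√18969/25736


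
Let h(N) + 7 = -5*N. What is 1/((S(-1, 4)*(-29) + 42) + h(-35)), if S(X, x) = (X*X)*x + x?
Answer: -1/22 ≈ -0.045455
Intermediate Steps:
h(N) = -7 - 5*N
S(X, x) = x + x*X² (S(X, x) = X²*x + x = x*X² + x = x + x*X²)
1/((S(-1, 4)*(-29) + 42) + h(-35)) = 1/(((4*(1 + (-1)²))*(-29) + 42) + (-7 - 5*(-35))) = 1/(((4*(1 + 1))*(-29) + 42) + (-7 + 175)) = 1/(((4*2)*(-29) + 42) + 168) = 1/((8*(-29) + 42) + 168) = 1/((-232 + 42) + 168) = 1/(-190 + 168) = 1/(-22) = -1/22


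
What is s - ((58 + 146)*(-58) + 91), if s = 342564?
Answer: 354305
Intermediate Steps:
s - ((58 + 146)*(-58) + 91) = 342564 - ((58 + 146)*(-58) + 91) = 342564 - (204*(-58) + 91) = 342564 - (-11832 + 91) = 342564 - 1*(-11741) = 342564 + 11741 = 354305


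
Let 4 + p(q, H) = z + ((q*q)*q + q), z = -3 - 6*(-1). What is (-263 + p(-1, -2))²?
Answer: 70756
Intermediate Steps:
z = 3 (z = -3 - 1*(-6) = -3 + 6 = 3)
p(q, H) = -1 + q + q³ (p(q, H) = -4 + (3 + ((q*q)*q + q)) = -4 + (3 + (q²*q + q)) = -4 + (3 + (q³ + q)) = -4 + (3 + (q + q³)) = -4 + (3 + q + q³) = -1 + q + q³)
(-263 + p(-1, -2))² = (-263 + (-1 - 1 + (-1)³))² = (-263 + (-1 - 1 - 1))² = (-263 - 3)² = (-266)² = 70756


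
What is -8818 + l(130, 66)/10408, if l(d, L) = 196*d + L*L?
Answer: -22936977/2602 ≈ -8815.1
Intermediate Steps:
l(d, L) = L**2 + 196*d (l(d, L) = 196*d + L**2 = L**2 + 196*d)
-8818 + l(130, 66)/10408 = -8818 + (66**2 + 196*130)/10408 = -8818 + (4356 + 25480)*(1/10408) = -8818 + 29836*(1/10408) = -8818 + 7459/2602 = -22936977/2602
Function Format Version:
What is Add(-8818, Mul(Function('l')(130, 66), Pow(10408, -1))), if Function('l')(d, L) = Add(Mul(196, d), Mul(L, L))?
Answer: Rational(-22936977, 2602) ≈ -8815.1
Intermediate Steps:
Function('l')(d, L) = Add(Pow(L, 2), Mul(196, d)) (Function('l')(d, L) = Add(Mul(196, d), Pow(L, 2)) = Add(Pow(L, 2), Mul(196, d)))
Add(-8818, Mul(Function('l')(130, 66), Pow(10408, -1))) = Add(-8818, Mul(Add(Pow(66, 2), Mul(196, 130)), Pow(10408, -1))) = Add(-8818, Mul(Add(4356, 25480), Rational(1, 10408))) = Add(-8818, Mul(29836, Rational(1, 10408))) = Add(-8818, Rational(7459, 2602)) = Rational(-22936977, 2602)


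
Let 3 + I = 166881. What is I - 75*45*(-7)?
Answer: 190503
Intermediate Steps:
I = 166878 (I = -3 + 166881 = 166878)
I - 75*45*(-7) = 166878 - 75*45*(-7) = 166878 - 3375*(-7) = 166878 + 23625 = 190503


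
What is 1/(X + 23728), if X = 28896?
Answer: 1/52624 ≈ 1.9003e-5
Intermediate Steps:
1/(X + 23728) = 1/(28896 + 23728) = 1/52624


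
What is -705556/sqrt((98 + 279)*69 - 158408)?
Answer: 705556*I*sqrt(132395)/132395 ≈ 1939.1*I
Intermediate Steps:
-705556/sqrt((98 + 279)*69 - 158408) = -705556/sqrt(377*69 - 158408) = -705556/sqrt(26013 - 158408) = -705556*(-I*sqrt(132395)/132395) = -(-705556)*I*sqrt(132395)/132395 = 705556*I*sqrt(132395)/132395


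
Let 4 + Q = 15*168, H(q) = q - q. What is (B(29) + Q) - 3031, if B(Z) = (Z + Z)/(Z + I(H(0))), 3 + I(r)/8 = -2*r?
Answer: -2517/5 ≈ -503.40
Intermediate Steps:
H(q) = 0
Q = 2516 (Q = -4 + 15*168 = -4 + 2520 = 2516)
I(r) = -24 - 16*r (I(r) = -24 + 8*(-2*r) = -24 - 16*r)
B(Z) = 2*Z/(-24 + Z) (B(Z) = (Z + Z)/(Z + (-24 - 16*0)) = (2*Z)/(Z + (-24 + 0)) = (2*Z)/(Z - 24) = (2*Z)/(-24 + Z) = 2*Z/(-24 + Z))
(B(29) + Q) - 3031 = (2*29/(-24 + 29) + 2516) - 3031 = (2*29/5 + 2516) - 3031 = (2*29*(⅕) + 2516) - 3031 = (58/5 + 2516) - 3031 = 12638/5 - 3031 = -2517/5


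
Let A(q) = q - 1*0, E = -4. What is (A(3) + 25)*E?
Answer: -112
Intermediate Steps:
A(q) = q (A(q) = q + 0 = q)
(A(3) + 25)*E = (3 + 25)*(-4) = 28*(-4) = -112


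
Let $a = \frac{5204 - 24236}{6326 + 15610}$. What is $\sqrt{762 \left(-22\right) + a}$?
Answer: $\frac{i \sqrt{14005303346}}{914} \approx 129.48 i$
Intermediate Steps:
$a = - \frac{793}{914}$ ($a = - \frac{19032}{21936} = \left(-19032\right) \frac{1}{21936} = - \frac{793}{914} \approx -0.86761$)
$\sqrt{762 \left(-22\right) + a} = \sqrt{762 \left(-22\right) - \frac{793}{914}} = \sqrt{-16764 - \frac{793}{914}} = \sqrt{- \frac{15323089}{914}} = \frac{i \sqrt{14005303346}}{914}$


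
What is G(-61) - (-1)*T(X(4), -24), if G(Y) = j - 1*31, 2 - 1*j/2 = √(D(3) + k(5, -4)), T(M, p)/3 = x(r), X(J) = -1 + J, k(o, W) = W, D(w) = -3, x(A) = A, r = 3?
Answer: -18 - 2*I*√7 ≈ -18.0 - 5.2915*I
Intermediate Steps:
T(M, p) = 9 (T(M, p) = 3*3 = 9)
j = 4 - 2*I*√7 (j = 4 - 2*√(-3 - 4) = 4 - 2*I*√7 ≈ 4.0 - 5.2915*I)
G(Y) = -27 - 2*I*√7 (G(Y) = (4 - 2*I*√7) - 1*31 = (4 - 2*I*√7) - 31 = -27 - 2*I*√7)
G(-61) - (-1)*T(X(4), -24) = (-27 - 2*I*√7) - (-1)*9 = (-27 - 2*I*√7) - 1*(-9) = (-27 - 2*I*√7) + 9 = -18 - 2*I*√7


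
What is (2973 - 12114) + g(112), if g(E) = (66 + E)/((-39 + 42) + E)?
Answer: -1051037/115 ≈ -9139.5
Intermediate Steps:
g(E) = (66 + E)/(3 + E)
(2973 - 12114) + g(112) = (2973 - 12114) + (66 + 112)/(3 + 112) = -9141 + 178/115 = -1051037/115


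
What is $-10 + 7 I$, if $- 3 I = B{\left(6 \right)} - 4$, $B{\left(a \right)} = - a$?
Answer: $\frac{40}{3} \approx 13.333$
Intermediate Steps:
$I = \frac{10}{3}$ ($I = - \frac{\left(-1\right) 6 - 4}{3} = - \frac{-6 - 4}{3} = \left(- \frac{1}{3}\right) \left(-10\right) = \frac{10}{3} \approx 3.3333$)
$-10 + 7 I = -10 + 7 \cdot \frac{10}{3} = -10 + \frac{70}{3} = \frac{40}{3}$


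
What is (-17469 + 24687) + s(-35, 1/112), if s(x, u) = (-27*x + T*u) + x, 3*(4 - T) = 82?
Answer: 195067/24 ≈ 8127.8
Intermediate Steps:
T = -70/3 (T = 4 - 1/3*82 = 4 - 82/3 = -70/3 ≈ -23.333)
s(x, u) = -26*x - 70*u/3 (s(x, u) = (-27*x - 70*u/3) + x = -26*x - 70*u/3)
(-17469 + 24687) + s(-35, 1/112) = (-17469 + 24687) + (-26*(-35) - 70/3/112) = 7218 + (910 - 70/3*1/112) = 7218 + (910 - 5/24) = 7218 + 21835/24 = 195067/24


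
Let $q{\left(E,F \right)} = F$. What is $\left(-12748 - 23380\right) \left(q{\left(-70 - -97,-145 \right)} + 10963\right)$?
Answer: $-390832704$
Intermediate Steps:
$\left(-12748 - 23380\right) \left(q{\left(-70 - -97,-145 \right)} + 10963\right) = \left(-12748 - 23380\right) \left(-145 + 10963\right) = \left(-36128\right) 10818 = -390832704$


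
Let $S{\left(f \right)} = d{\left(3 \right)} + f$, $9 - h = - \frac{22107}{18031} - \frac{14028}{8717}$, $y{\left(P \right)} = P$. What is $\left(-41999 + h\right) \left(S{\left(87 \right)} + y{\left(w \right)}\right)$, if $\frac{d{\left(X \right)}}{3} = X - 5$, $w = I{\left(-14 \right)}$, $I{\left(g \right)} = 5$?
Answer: $- \frac{567547034848298}{157176227} \approx -3.6109 \cdot 10^{6}$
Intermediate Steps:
$w = 5$
$d{\left(X \right)} = -15 + 3 X$ ($d{\left(X \right)} = 3 \left(X - 5\right) = 3 \left(-5 + X\right) = -15 + 3 X$)
$h = \frac{1860231630}{157176227}$ ($h = 9 - \left(- \frac{22107}{18031} - \frac{14028}{8717}\right) = 9 - - \frac{445645587}{157176227} = 9 + \frac{445645587}{157176227} = \frac{1860231630}{157176227} \approx 11.835$)
$S{\left(f \right)} = -6 + f$ ($S{\left(f \right)} = \left(-15 + 3 \cdot 3\right) + f = \left(-15 + 9\right) + f = -6 + f$)
$\left(-41999 + h\right) \left(S{\left(87 \right)} + y{\left(w \right)}\right) = \left(-41999 + \frac{1860231630}{157176227}\right) \left(\left(-6 + 87\right) + 5\right) = - \frac{6599384126143 \left(81 + 5\right)}{157176227} = \left(- \frac{6599384126143}{157176227}\right) 86 = - \frac{567547034848298}{157176227}$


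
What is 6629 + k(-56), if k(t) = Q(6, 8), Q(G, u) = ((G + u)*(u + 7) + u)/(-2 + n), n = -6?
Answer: 26407/4 ≈ 6601.8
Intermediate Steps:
Q(G, u) = -u/8 - (7 + u)*(G + u)/8 (Q(G, u) = ((G + u)*(u + 7) + u)/(-2 - 6) = ((G + u)*(7 + u) + u)/(-8) = ((7 + u)*(G + u) + u)*(-1/8) = (u + (7 + u)*(G + u))*(-1/8) = -u/8 - (7 + u)*(G + u)/8)
k(t) = -109/4 (k(t) = -1*8 - 7/8*6 - 1/8*8**2 - 1/8*6*8 = -8 - 21/4 - 1/8*64 - 6 = -8 - 21/4 - 8 - 6 = -109/4)
6629 + k(-56) = 6629 - 109/4 = 26407/4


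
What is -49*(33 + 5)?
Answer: -1862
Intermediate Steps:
-49*(33 + 5) = -49*38 = -1862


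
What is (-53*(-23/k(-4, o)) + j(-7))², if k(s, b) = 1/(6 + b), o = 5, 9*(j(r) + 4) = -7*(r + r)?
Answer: 14578872049/81 ≈ 1.7999e+8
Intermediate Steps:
j(r) = -4 - 14*r/9 (j(r) = -4 + (-7*(r + r))/9 = -4 + (-14*r)/9 = -4 - 14*r/9)
(-53*(-23/k(-4, o)) + j(-7))² = (-53/(1/((6 + 5)*(-23))) + (-4 - 14/9*(-7)))² = (-53/(-1/23/11) + (-4 + 98/9))² = (-53/((1/11)*(-1/23)) + 62/9)² = (-53/(-1/253) + 62/9)² = (-53*(-253) + 62/9)² = (13409 + 62/9)² = (120743/9)² = 14578872049/81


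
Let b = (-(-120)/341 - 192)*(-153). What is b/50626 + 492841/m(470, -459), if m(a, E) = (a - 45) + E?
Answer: -250229526053/17263466 ≈ -14495.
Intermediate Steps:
m(a, E) = -45 + E + a (m(a, E) = (-45 + a) + E = -45 + E + a)
b = 9998856/341 (b = (-(-120)/341 - 192)*(-153) = (-1*(-120/341) - 192)*(-153) = (120/341 - 192)*(-153) = -65352/341*(-153) = 9998856/341 ≈ 29322.)
b/50626 + 492841/m(470, -459) = (9998856/341)/50626 + 492841/(-45 - 459 + 470) = (9998856/341)*(1/50626) + 492841/(-34) = 294084/507749 + 492841*(-1/34) = 294084/507749 - 492841/34 = -250229526053/17263466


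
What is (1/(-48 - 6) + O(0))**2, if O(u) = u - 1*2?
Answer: 11881/2916 ≈ 4.0744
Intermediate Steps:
O(u) = -2 + u (O(u) = u - 2 = -2 + u)
(1/(-48 - 6) + O(0))**2 = (1/(-48 - 6) + (-2 + 0))**2 = (1/(-54) - 2)**2 = (-1/54 - 2)**2 = (-109/54)**2 = 11881/2916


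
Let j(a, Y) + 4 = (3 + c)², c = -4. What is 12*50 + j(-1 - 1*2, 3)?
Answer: 597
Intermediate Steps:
j(a, Y) = -3 (j(a, Y) = -4 + (3 - 4)² = -4 + (-1)² = -4 + 1 = -3)
12*50 + j(-1 - 1*2, 3) = 12*50 - 3 = 600 - 3 = 597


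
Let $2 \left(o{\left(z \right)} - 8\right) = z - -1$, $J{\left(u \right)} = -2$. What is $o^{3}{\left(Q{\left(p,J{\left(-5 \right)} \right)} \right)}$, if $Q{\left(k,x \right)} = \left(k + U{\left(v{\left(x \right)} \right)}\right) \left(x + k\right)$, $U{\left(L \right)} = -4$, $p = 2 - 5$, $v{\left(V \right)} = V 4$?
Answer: $17576$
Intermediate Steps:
$v{\left(V \right)} = 4 V$
$p = -3$
$Q{\left(k,x \right)} = \left(-4 + k\right) \left(k + x\right)$ ($Q{\left(k,x \right)} = \left(k - 4\right) \left(x + k\right) = \left(-4 + k\right) \left(k + x\right)$)
$o{\left(z \right)} = \frac{17}{2} + \frac{z}{2}$ ($o{\left(z \right)} = 8 + \frac{z - -1}{2} = 8 + \frac{z + 1}{2} = 8 + \frac{1 + z}{2} = 8 + \left(\frac{1}{2} + \frac{z}{2}\right) = \frac{17}{2} + \frac{z}{2}$)
$o^{3}{\left(Q{\left(p,J{\left(-5 \right)} \right)} \right)} = \left(\frac{17}{2} + \frac{\left(-3\right)^{2} - -12 - -8 - -6}{2}\right)^{3} = \left(\frac{17}{2} + \frac{9 + 12 + 8 + 6}{2}\right)^{3} = \left(\frac{17}{2} + \frac{1}{2} \cdot 35\right)^{3} = \left(\frac{17}{2} + \frac{35}{2}\right)^{3} = 26^{3} = 17576$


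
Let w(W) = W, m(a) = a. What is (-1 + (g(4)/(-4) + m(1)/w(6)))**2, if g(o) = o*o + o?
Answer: 1225/36 ≈ 34.028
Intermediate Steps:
g(o) = o + o**2 (g(o) = o**2 + o = o + o**2)
(-1 + (g(4)/(-4) + m(1)/w(6)))**2 = (-1 + ((4*(1 + 4))/(-4) + 1/6))**2 = (-1 + ((4*5)*(-1/4) + 1*(1/6)))**2 = (-1 + (20*(-1/4) + 1/6))**2 = (-1 + (-5 + 1/6))**2 = (-1 - 29/6)**2 = (-35/6)**2 = 1225/36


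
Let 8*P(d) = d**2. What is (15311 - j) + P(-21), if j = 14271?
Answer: 8761/8 ≈ 1095.1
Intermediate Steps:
P(d) = d**2/8
(15311 - j) + P(-21) = (15311 - 1*14271) + (1/8)*(-21)**2 = (15311 - 14271) + (1/8)*441 = 1040 + 441/8 = 8761/8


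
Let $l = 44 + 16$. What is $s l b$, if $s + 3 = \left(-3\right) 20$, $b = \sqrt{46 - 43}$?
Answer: $- 3780 \sqrt{3} \approx -6547.1$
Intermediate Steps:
$b = \sqrt{3} \approx 1.732$
$s = -63$ ($s = -3 - 60 = -63$)
$l = 60$
$s l b = \left(-63\right) 60 \sqrt{3} = - 3780 \sqrt{3}$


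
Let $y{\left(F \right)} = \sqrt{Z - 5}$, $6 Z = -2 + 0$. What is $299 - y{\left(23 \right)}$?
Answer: $299 - \frac{4 i \sqrt{3}}{3} \approx 299.0 - 2.3094 i$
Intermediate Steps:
$Z = - \frac{1}{3}$ ($Z = \frac{-2 + 0}{6} = \frac{1}{6} \left(-2\right) = - \frac{1}{3} \approx -0.33333$)
$y{\left(F \right)} = \frac{4 i \sqrt{3}}{3}$ ($y{\left(F \right)} = \sqrt{- \frac{1}{3} - 5} = \sqrt{- \frac{16}{3}} = \frac{4 i \sqrt{3}}{3}$)
$299 - y{\left(23 \right)} = 299 - \frac{4 i \sqrt{3}}{3}$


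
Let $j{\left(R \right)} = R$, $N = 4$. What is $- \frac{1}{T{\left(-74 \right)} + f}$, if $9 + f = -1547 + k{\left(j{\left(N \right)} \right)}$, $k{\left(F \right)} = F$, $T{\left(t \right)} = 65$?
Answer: $\frac{1}{1487} \approx 0.00067249$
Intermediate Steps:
$f = -1552$ ($f = -9 + \left(-1547 + 4\right) = -9 - 1543 = -1552$)
$- \frac{1}{T{\left(-74 \right)} + f} = - \frac{1}{65 - 1552} = - \frac{1}{-1487} = \left(-1\right) \left(- \frac{1}{1487}\right) = \frac{1}{1487}$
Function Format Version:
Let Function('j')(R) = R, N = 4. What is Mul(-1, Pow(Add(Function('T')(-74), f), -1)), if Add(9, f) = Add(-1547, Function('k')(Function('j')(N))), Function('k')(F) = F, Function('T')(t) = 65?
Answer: Rational(1, 1487) ≈ 0.00067249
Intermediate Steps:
f = -1552 (f = Add(-9, Add(-1547, 4)) = Add(-9, -1543) = -1552)
Mul(-1, Pow(Add(Function('T')(-74), f), -1)) = Mul(-1, Pow(Add(65, -1552), -1)) = Mul(-1, Pow(-1487, -1)) = Mul(-1, Rational(-1, 1487)) = Rational(1, 1487)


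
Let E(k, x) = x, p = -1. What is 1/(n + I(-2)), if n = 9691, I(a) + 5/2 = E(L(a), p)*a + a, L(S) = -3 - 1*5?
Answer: 2/19377 ≈ 0.00010322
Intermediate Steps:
L(S) = -8 (L(S) = -3 - 5 = -8)
I(a) = -5/2 (I(a) = -5/2 + (-a + a) = -5/2 + 0 = -5/2)
1/(n + I(-2)) = 1/(9691 - 5/2) = 1/(19377/2) = 2/19377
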